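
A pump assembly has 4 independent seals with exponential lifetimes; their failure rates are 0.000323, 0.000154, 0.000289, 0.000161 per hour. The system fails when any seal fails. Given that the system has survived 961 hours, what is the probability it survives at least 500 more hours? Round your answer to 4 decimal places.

0.6291

Time to first failure ~ Exp(Σλ) with Σλ = 0.000927.
By memorylessness, P(T > 961+500 | T > 961) = P(T > 500) = e^(−0.000927·500) ≈ 0.6291.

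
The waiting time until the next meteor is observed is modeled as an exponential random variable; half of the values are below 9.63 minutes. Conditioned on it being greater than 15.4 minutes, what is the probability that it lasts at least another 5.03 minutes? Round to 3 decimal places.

0.696

For an exponential, median = ln(2)/λ, so λ = ln 2 / 9.63 = 0.0719779 per minute.
P(X > s+t | X > s) = e^(−λ(s+t))/e^(−λs) = e^(−λt), independent of s = 15.4.
P(X > 5.03) = e^(−0.36205) ≈ 0.696.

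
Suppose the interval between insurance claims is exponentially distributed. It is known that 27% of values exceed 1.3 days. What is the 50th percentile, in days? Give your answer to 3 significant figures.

0.688

e^(−λ·1.3) = 0.27 ⇒ λ = −ln(0.27)/1.3 = 1.00718.
50th percentile: 1 − e^(−λt) = 0.5, t = −ln(0.5)/λ = 0.688206 days.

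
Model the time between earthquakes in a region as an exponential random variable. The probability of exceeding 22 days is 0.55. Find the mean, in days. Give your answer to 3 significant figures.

36.8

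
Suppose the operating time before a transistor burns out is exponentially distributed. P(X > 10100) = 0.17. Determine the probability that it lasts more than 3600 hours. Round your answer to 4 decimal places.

e^(−λ·10100) = 0.17 ⇒ λ = −ln(0.17)/10100 = 0.000175441.
P(X > 3600) = e^(−0.000175441·3600) = e^(−0.63159) ≈ 0.5317.

0.5317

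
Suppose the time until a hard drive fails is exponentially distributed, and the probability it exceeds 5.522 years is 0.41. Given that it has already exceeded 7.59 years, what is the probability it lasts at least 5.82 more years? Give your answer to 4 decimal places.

0.3907

From e^(−λ·5.522) = 0.41, λ = −ln(0.41)/5.522 = 0.161463.
Memoryless: P(X > 7.59+5.82 | X > 7.59) = P(X > 5.82) = e^(−0.161463·5.82) ≈ 0.3907.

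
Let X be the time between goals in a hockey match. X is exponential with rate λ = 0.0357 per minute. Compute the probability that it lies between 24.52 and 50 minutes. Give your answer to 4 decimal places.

0.2489

P(24.52 < X < 50) = e^(−λ·24.52) − e^(−λ·50) = 0.41671 − 0.16780 ≈ 0.2489.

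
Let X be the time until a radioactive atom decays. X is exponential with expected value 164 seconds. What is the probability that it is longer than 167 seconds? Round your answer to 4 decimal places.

The rate is λ = 1/164 = 0.00609756 per second.
P(X > 167) = e^(−λ·167) = e^(−1.0183) ≈ 0.3612.

0.3612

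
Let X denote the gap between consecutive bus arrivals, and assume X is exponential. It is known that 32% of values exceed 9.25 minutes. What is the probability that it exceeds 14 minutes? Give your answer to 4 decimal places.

e^(−λ·9.25) = 0.32 ⇒ λ = −ln(0.32)/9.25 = 0.123182.
P(X > 14) = e^(−0.123182·14) = e^(−1.7245) ≈ 0.1783.

0.1783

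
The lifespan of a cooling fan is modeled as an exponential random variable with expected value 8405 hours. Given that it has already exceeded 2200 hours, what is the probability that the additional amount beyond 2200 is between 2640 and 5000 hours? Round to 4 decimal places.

The rate is λ = 1/8405 = 0.000118977 per hour.
Memoryless: the residual past 2200 is again Exp(λ).
P(2640 < residual < 5000) = e^(−λ·2640) − e^(−λ·5000) = 0.73045 − 0.55163 ≈ 0.1788.

0.1788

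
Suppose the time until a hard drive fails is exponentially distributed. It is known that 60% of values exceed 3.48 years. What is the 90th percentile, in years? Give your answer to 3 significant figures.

e^(−λ·3.48) = 0.60 ⇒ λ = −ln(0.60)/3.48 = 0.146789.
90th percentile: 1 − e^(−λt) = 0.9, t = −ln(0.1)/λ = 15.6864 years.

15.7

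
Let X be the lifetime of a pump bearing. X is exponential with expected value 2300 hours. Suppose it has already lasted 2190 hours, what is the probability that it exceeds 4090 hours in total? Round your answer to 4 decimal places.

The rate is λ = 1/2300 = 0.000434783 per hour.
The exponential is memoryless, so the remaining time is again Exp(λ): the condition X > 2190 is irrelevant.
P(X > 1900) = e^(−0.82609) ≈ 0.4378.

0.4378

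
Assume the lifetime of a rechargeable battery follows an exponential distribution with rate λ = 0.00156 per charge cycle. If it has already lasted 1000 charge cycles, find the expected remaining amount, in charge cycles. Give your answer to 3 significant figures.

641

By memorylessness, the remaining amount past any threshold is again Exp(λ) with mean 1/λ = 641.026 charge cycles.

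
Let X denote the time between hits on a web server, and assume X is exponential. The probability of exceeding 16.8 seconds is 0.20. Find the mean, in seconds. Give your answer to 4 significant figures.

10.44

e^(−λ·16.8) = 0.20 ⇒ λ = −ln(0.20)/16.8 = 0.0957999.
Mean = 1/λ = 10.4384 seconds.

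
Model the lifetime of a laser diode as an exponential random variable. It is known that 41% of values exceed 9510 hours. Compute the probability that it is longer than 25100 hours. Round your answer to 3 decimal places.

0.095

e^(−λ·9510) = 0.41 ⇒ λ = −ln(0.41)/9510 = 0.0000937537.
P(X > 25100) = e^(−0.0000937537·25100) = e^(−2.3532) ≈ 0.095.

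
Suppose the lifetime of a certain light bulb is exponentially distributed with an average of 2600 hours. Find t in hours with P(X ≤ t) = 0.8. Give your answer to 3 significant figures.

The rate is λ = 1/2600 = 0.000384615 per hour.
Set 1 − e^(−λt) = 0.8, so t = −ln(0.2)/λ = 1.6094/0.000384615 ≈ 4184.54 hours.

4180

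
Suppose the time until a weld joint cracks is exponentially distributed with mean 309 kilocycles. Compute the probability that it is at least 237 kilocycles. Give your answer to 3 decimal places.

The rate is λ = 1/309 = 0.00323625 per kilocycle.
P(X > 237) = e^(−λ·237) = e^(−0.76699) ≈ 0.464.

0.464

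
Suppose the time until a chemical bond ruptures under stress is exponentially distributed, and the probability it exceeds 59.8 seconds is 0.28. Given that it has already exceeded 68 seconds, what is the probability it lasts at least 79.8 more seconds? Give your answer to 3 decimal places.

0.183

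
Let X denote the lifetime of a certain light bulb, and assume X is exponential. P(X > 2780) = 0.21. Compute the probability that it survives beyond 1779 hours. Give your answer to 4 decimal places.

e^(−λ·2780) = 0.21 ⇒ λ = −ln(0.21)/2780 = 0.000561384.
P(X > 1779) = e^(−0.000561384·1779) = e^(−0.9987) ≈ 0.3684.

0.3684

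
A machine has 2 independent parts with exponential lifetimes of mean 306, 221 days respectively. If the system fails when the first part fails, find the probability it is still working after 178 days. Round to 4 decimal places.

0.2498

The first failure time is exponential with rate Σλ_i = 1/306 + 1/221 = 0.00779286 per day.
P(min > 178) = e^(−0.00779286·178) = e^(−1.3871) ≈ 0.2498.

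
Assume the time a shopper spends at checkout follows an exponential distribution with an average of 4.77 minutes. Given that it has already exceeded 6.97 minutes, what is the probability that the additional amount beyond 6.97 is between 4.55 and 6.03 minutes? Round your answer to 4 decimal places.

0.1028

The rate is λ = 1/4.77 = 0.209644 per minute.
Memoryless: the residual past 6.97 is again Exp(λ).
P(4.55 < residual < 6.03) = e^(−λ·4.55) − e^(−λ·6.03) = 0.38524 − 0.28248 ≈ 0.1028.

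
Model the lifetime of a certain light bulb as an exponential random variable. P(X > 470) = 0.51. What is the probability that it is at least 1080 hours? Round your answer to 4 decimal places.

e^(−λ·470) = 0.51 ⇒ λ = −ln(0.51)/470 = 0.00143265.
P(X > 1080) = e^(−0.00143265·1080) = e^(−1.5473) ≈ 0.2128.

0.2128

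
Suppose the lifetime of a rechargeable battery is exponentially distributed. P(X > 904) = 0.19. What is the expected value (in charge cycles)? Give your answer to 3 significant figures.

e^(−λ·904) = 0.19 ⇒ λ = −ln(0.19)/904 = 0.00183709.
Mean = 1/λ = 544.339 charge cycles.

544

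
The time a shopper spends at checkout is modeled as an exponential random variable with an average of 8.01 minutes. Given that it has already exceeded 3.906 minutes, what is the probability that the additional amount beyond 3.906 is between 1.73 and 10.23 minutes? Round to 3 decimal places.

0.527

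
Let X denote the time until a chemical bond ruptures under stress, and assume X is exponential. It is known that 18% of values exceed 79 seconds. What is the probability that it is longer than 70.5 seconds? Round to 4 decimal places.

e^(−λ·79) = 0.18 ⇒ λ = −ln(0.18)/79 = 0.0217063.
P(X > 70.5) = e^(−0.0217063·70.5) = e^(−1.5303) ≈ 0.2165.

0.2165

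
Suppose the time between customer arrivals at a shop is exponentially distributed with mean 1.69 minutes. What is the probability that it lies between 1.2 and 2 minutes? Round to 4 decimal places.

The rate is λ = 1/1.69 = 0.591716 per minute.
P(1.2 < X < 2) = e^(−λ·1.2) − e^(−λ·2) = 0.49162 − 0.30623 ≈ 0.1854.

0.1854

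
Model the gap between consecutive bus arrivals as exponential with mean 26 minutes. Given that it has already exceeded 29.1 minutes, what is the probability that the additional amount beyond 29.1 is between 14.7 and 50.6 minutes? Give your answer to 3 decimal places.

The rate is λ = 1/26 = 0.0384615 per minute.
Memoryless: the residual past 29.1 is again Exp(λ).
P(14.7 < residual < 50.6) = e^(−λ·14.7) − e^(−λ·50.6) = 0.56814 − 0.14282 ≈ 0.425.

0.425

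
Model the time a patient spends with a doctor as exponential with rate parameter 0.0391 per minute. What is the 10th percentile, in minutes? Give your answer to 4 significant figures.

Set 1 − e^(−λt) = 0.1, so t = −ln(0.9)/λ = 0.10536/0.0391 ≈ 2.69464 minutes.

2.695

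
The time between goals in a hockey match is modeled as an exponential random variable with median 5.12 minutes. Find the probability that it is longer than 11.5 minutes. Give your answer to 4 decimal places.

0.2108

For an exponential, median = ln(2)/λ, so λ = ln 2 / 5.12 = 0.13538 per minute.
P(X > 11.5) = e^(−λ·11.5) = e^(−1.5569) ≈ 0.2108.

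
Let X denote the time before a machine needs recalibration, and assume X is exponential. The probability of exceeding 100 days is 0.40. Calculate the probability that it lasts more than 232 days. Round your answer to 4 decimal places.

0.1193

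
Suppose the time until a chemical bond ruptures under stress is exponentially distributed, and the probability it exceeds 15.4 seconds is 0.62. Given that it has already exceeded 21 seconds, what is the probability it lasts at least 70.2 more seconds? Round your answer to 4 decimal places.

0.1131

From e^(−λ·15.4) = 0.62, λ = −ln(0.62)/15.4 = 0.0310413.
Memoryless: P(X > 21+70.2 | X > 21) = P(X > 70.2) = e^(−0.0310413·70.2) ≈ 0.1131.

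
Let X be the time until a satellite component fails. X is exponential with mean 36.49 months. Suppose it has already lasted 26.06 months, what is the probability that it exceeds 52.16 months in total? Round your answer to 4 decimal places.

0.4891

The rate is λ = 1/36.49 = 0.0274048 per month.
P(X > s+t | X > s) = e^(−λ(s+t))/e^(−λs) = e^(−λt), independent of s = 26.06.
P(X > 26.1) = e^(−0.71526) ≈ 0.4891.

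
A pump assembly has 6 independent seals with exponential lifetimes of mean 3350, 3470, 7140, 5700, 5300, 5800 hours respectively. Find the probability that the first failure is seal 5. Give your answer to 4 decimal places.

Rates: λ_i = 1/mean_i → 0.000298507, 0.000288184, 0.000140056, 0.000175439, 0.000188679, 0.000172414; Σλ = 0.00126328.
P(seal 5 first) = λ_5/Σλ = 0.000188679/0.00126328 ≈ 0.1494.

0.1494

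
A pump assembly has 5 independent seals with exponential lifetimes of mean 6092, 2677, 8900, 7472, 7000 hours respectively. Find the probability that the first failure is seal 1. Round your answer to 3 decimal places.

Rates: λ_i = 1/mean_i → 0.00016415, 0.000373552, 0.00011236, 0.000133833, 0.000142857; Σλ = 0.000926752.
P(seal 1 first) = λ_1/Σλ = 0.00016415/0.000926752 ≈ 0.177.

0.177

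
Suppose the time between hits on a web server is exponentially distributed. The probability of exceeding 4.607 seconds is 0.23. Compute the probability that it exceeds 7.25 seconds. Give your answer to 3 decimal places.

0.099

e^(−λ·4.607) = 0.23 ⇒ λ = −ln(0.23)/4.607 = 0.319009.
P(X > 7.25) = e^(−0.319009·7.25) = e^(−2.3128) ≈ 0.099.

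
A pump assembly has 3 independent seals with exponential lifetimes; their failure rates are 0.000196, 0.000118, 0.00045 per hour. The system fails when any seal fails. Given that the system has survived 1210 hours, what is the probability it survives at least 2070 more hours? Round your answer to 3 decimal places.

0.206

Time to first failure ~ Exp(Σλ) with Σλ = 0.000764.
By memorylessness, P(T > 1210+2070 | T > 1210) = P(T > 2070) = e^(−0.000764·2070) ≈ 0.206.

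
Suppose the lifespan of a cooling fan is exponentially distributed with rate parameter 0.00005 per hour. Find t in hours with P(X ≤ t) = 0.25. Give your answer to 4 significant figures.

Set 1 − e^(−λt) = 0.25, so t = −ln(0.75)/λ = 0.28768/0.00005 ≈ 5753.64 hours.

5754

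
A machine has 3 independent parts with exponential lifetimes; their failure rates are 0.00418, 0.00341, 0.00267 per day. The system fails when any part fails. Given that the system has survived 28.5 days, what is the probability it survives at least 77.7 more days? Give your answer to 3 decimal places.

0.451

Time to first failure ~ Exp(Σλ) with Σλ = 0.01026.
By memorylessness, P(T > 28.5+77.7 | T > 28.5) = P(T > 77.7) = e^(−0.01026·77.7) ≈ 0.451.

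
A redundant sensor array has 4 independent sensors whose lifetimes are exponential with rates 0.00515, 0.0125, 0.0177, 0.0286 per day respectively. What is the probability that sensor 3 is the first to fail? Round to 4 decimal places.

The time to first failure is exponential with rate Σλ = 0.00515 + 0.0125 + 0.0177 + 0.0286 = 0.06395.
P(sensor 3 first) = λ_3/Σλ = 0.0177/0.06395 ≈ 0.2768.

0.2768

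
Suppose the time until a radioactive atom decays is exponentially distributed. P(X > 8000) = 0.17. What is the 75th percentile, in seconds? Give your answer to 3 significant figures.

e^(−λ·8000) = 0.17 ⇒ λ = −ln(0.17)/8000 = 0.000221495.
75th percentile: 1 − e^(−λt) = 0.75, t = −ln(0.25)/λ = 6258.82 seconds.

6260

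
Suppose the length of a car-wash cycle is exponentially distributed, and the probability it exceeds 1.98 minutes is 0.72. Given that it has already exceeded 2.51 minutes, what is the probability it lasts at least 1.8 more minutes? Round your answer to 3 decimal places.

0.742

From e^(−λ·1.98) = 0.72, λ = −ln(0.72)/1.98 = 0.165911.
Memoryless: P(X > 2.51+1.8 | X > 2.51) = P(X > 1.8) = e^(−0.165911·1.8) ≈ 0.742.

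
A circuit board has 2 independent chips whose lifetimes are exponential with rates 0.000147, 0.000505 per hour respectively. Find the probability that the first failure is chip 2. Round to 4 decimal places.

The time to first failure is exponential with rate Σλ = 0.000147 + 0.000505 = 0.000652.
P(chip 2 first) = λ_2/Σλ = 0.000505/0.000652 ≈ 0.7745.

0.7745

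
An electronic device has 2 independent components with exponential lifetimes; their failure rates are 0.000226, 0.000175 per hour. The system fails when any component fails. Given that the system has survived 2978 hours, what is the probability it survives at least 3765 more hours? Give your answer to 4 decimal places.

0.2210

Time to first failure ~ Exp(Σλ) with Σλ = 0.000401.
By memorylessness, P(T > 2978+3765 | T > 2978) = P(T > 3765) = e^(−0.000401·3765) ≈ 0.2210.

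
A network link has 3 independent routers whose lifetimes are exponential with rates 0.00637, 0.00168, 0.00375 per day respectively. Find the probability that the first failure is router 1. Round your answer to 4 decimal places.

The time to first failure is exponential with rate Σλ = 0.00637 + 0.00168 + 0.00375 = 0.0118.
P(router 1 first) = λ_1/Σλ = 0.00637/0.0118 ≈ 0.5398.

0.5398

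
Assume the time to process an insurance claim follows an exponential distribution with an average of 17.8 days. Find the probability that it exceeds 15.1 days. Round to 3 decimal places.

0.428

The rate is λ = 1/17.8 = 0.0561798 per day.
P(X > 15.1) = e^(−λ·15.1) = e^(−0.84831) ≈ 0.428.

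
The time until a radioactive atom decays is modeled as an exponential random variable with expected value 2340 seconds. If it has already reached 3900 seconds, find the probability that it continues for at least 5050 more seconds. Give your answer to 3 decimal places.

The rate is λ = 1/2340 = 0.00042735 per second.
By the memoryless property, P(X > 3900+5050 | X > 3900) = P(X > 5050).
P(X > 5050) = e^(−2.1581) ≈ 0.116.

0.116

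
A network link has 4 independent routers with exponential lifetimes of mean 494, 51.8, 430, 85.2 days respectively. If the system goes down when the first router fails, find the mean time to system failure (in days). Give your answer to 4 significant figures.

28.25

The first failure time is exponential with rate Σλ_i = 1/494 + 1/51.8 + 1/430 + 1/85.2 = 0.035392 per day.
E[min] = 1/Σλ = 1/0.035392 = 28.255 days.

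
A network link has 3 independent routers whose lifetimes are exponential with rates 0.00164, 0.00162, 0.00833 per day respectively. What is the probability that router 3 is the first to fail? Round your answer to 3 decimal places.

The time to first failure is exponential with rate Σλ = 0.00164 + 0.00162 + 0.00833 = 0.01159.
P(router 3 first) = λ_3/Σλ = 0.00833/0.01159 ≈ 0.719.

0.719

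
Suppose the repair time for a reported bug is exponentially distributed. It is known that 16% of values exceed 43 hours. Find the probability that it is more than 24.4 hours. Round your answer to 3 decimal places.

0.353

e^(−λ·43) = 0.16 ⇒ λ = −ln(0.16)/43 = 0.0426182.
P(X > 24.4) = e^(−0.0426182·24.4) = e^(−1.0399) ≈ 0.353.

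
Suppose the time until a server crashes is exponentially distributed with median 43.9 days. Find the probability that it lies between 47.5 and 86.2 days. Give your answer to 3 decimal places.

For an exponential, median = ln(2)/λ, so λ = ln 2 / 43.9 = 0.0157892 per day.
P(47.5 < X < 86.2) = e^(−λ·47.5) − e^(−λ·86.2) = 0.47237 − 0.25640 ≈ 0.216.

0.216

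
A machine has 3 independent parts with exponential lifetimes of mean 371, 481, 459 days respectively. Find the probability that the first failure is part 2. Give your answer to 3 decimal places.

0.299

Rates: λ_i = 1/mean_i → 0.00269542, 0.002079, 0.00217865; Σλ = 0.00695307.
P(part 2 first) = λ_2/Σλ = 0.002079/0.00695307 ≈ 0.299.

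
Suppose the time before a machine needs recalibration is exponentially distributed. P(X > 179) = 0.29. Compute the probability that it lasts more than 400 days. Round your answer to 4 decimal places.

0.0629

e^(−λ·179) = 0.29 ⇒ λ = −ln(0.29)/179 = 0.0069155.
P(X > 400) = e^(−0.0069155·400) = e^(−2.7662) ≈ 0.0629.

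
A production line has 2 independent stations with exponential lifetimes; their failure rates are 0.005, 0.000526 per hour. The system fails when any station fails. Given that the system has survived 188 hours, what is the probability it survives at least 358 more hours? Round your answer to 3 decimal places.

Time to first failure ~ Exp(Σλ) with Σλ = 0.005526.
By memorylessness, P(T > 188+358 | T > 188) = P(T > 358) = e^(−0.005526·358) ≈ 0.138.

0.138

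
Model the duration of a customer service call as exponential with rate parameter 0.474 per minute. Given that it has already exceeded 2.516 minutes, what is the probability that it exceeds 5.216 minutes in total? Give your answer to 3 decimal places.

0.278

By the memoryless property, P(X > 2.516+2.7 | X > 2.516) = P(X > 2.7).
P(X > 2.7) = e^(−1.2798) ≈ 0.278.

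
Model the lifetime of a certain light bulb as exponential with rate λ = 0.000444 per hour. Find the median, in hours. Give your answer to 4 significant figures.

1561

Set 1 − e^(−λt) = 0.5, so t = −ln(0.5)/λ = 0.69315/0.000444 ≈ 1561.14 hours.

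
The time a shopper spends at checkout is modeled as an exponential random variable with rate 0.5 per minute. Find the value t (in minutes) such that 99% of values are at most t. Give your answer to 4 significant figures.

9.210

Set 1 − e^(−λt) = 0.99, so t = −ln(0.01)/λ = 4.6052/0.5 ≈ 9.21034 minutes.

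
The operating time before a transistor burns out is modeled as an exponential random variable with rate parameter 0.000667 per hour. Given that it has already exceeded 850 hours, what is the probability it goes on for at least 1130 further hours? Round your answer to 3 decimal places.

0.471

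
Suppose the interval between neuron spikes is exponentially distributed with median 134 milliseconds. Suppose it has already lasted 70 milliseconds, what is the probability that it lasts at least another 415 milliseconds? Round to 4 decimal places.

For an exponential, median = ln(2)/λ, so λ = ln 2 / 134 = 0.00517274 per millisecond.
By the memoryless property, P(X > 70+415 | X > 70) = P(X > 415).
P(X > 415) = e^(−2.1467) ≈ 0.1169.

0.1169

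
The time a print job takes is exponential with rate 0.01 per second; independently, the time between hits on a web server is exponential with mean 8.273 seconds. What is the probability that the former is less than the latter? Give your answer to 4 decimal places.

λ_1 = 0.01, λ_2 = 1/8.273 = 0.120875.
For independent exponentials, P(the former < the latter) = λ_1/(λ_1+λ_2) = 0.01/0.130875 ≈ 0.0764.

0.0764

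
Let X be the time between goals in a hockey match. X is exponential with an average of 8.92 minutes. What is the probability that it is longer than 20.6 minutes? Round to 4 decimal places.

0.0993

The rate is λ = 1/8.92 = 0.112108 per minute.
P(X > 20.6) = e^(−λ·20.6) = e^(−2.3094) ≈ 0.0993.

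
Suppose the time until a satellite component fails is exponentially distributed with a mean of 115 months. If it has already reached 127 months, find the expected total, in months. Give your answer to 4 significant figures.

The rate is λ = 1/115 = 0.00869565 per month.
By memorylessness, E[X | X > 127] = 127 + 1/λ = 127 + 115 = 242 months.

242.0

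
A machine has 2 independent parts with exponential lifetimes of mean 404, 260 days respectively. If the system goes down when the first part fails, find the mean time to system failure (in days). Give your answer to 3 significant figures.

158

The first failure time is exponential with rate Σλ_i = 1/404 + 1/260 = 0.0063214 per day.
E[min] = 1/Σλ = 1/0.0063214 = 158.193 days.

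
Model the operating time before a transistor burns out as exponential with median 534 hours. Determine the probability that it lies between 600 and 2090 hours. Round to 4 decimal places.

0.3926

For an exponential, median = ln(2)/λ, so λ = ln 2 / 534 = 0.00129803 per hour.
P(600 < X < 2090) = e^(−λ·600) − e^(−λ·2090) = 0.45895 − 0.06635 ≈ 0.3926.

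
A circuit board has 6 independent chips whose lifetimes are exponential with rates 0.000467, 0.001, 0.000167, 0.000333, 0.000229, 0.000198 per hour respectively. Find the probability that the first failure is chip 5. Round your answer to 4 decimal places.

The time to first failure is exponential with rate Σλ = 0.000467 + 0.001 + 0.000167 + 0.000333 + 0.000229 + 0.000198 = 0.002394.
P(chip 5 first) = λ_5/Σλ = 0.000229/0.002394 ≈ 0.0957.

0.0957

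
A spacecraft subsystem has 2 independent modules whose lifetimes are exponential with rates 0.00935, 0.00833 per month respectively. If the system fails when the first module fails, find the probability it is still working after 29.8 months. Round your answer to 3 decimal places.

0.590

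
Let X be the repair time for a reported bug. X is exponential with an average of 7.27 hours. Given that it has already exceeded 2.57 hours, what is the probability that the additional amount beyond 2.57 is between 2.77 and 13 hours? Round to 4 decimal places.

The rate is λ = 1/7.27 = 0.137552 per hour.
Memoryless: the residual past 2.57 is again Exp(λ).
P(2.77 < residual < 13) = e^(−λ·2.77) − e^(−λ·13) = 0.68317 − 0.16727 ≈ 0.5159.

0.5159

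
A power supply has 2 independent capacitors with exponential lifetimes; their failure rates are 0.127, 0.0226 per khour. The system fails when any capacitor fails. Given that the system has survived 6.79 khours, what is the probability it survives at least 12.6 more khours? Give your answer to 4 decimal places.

Time to first failure ~ Exp(Σλ) with Σλ = 0.1496.
By memorylessness, P(T > 6.79+12.6 | T > 6.79) = P(T > 12.6) = e^(−0.1496·12.6) ≈ 0.1518.

0.1518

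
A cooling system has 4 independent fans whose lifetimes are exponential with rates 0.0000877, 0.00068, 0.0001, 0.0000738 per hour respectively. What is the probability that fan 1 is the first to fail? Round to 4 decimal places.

0.0931

The time to first failure is exponential with rate Σλ = 0.0000877 + 0.00068 + 0.0001 + 0.0000738 = 0.0009415.
P(fan 1 first) = λ_1/Σλ = 0.0000877/0.0009415 ≈ 0.0931.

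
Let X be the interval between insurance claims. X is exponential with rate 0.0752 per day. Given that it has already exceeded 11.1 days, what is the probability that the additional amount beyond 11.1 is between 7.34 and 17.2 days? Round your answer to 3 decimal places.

0.301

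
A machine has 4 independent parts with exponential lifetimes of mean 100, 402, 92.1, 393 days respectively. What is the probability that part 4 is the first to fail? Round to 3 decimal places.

Rates: λ_i = 1/mean_i → 0.01, 0.00248756, 0.0108578, 0.00254453; Σλ = 0.0258899.
P(part 4 first) = λ_4/Σλ = 0.00254453/0.0258899 ≈ 0.098.

0.098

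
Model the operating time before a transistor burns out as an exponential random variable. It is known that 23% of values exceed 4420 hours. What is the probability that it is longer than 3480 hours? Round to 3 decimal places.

0.314

e^(−λ·4420) = 0.23 ⇒ λ = −ln(0.23)/4420 = 0.000332506.
P(X > 3480) = e^(−0.000332506·3480) = e^(−1.1571) ≈ 0.314.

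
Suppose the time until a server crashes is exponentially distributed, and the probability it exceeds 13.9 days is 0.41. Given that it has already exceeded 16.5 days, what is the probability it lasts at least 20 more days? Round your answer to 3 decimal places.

0.277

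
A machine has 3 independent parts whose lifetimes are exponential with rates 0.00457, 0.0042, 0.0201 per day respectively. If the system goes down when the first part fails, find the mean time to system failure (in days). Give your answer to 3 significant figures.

34.6

The time to first failure is exponential with rate Σλ = 0.00457 + 0.0042 + 0.0201 = 0.02887.
E[min] = 1/Σλ = 1/0.02887 = 34.638 days.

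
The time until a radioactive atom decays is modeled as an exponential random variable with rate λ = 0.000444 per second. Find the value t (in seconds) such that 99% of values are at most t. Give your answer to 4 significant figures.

Set 1 − e^(−λt) = 0.99, so t = −ln(0.01)/λ = 4.6052/0.000444 ≈ 10372 seconds.

10370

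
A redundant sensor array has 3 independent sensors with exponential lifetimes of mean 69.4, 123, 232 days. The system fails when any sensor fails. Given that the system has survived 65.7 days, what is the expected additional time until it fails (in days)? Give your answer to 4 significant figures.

First-failure rate Σλ = 1/69.4 + 1/123 + 1/232 = 0.0268496.
By memorylessness the expected residual is 1/Σλ = 37.2444 days, regardless of the 65.7 already elapsed.

37.24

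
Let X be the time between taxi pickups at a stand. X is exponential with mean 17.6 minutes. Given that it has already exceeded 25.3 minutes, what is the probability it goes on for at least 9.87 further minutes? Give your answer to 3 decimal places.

0.571

The rate is λ = 1/17.6 = 0.0568182 per minute.
By the memoryless property, P(X > 25.3+9.87 | X > 25.3) = P(X > 9.87).
P(X > 9.87) = e^(−0.5608) ≈ 0.571.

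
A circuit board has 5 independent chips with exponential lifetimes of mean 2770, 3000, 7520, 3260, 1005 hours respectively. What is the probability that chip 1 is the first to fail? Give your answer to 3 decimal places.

Rates: λ_i = 1/mean_i → 0.000361011, 0.000333333, 0.000132979, 0.000306748, 0.000995025; Σλ = 0.0021291.
P(chip 1 first) = λ_1/Σλ = 0.000361011/0.0021291 ≈ 0.170.

0.170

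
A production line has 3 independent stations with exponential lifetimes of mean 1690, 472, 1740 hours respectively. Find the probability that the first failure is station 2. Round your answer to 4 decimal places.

0.6449

Rates: λ_i = 1/mean_i → 0.000591716, 0.00211864, 0.000574713; Σλ = 0.00328507.
P(station 2 first) = λ_2/Σλ = 0.00211864/0.00328507 ≈ 0.6449.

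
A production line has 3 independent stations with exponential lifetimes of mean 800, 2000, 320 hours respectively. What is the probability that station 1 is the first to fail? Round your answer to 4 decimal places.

Rates: λ_i = 1/mean_i → 0.00125, 0.0005, 0.003125; Σλ = 0.004875.
P(station 1 first) = λ_1/Σλ = 0.00125/0.004875 ≈ 0.2564.

0.2564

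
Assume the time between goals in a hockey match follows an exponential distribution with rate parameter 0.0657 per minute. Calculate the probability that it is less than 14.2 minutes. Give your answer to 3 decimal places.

P(X ≤ 14.2) = 1 − e^(−λ·14.2) = 1 − e^(−0.93294) ≈ 0.607.

0.607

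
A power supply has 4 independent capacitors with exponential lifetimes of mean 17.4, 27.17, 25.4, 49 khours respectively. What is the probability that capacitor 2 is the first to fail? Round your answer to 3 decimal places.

0.239

Rates: λ_i = 1/mean_i → 0.0574713, 0.0368053, 0.0393701, 0.0204082; Σλ = 0.154055.
P(capacitor 2 first) = λ_2/Σλ = 0.0368053/0.154055 ≈ 0.239.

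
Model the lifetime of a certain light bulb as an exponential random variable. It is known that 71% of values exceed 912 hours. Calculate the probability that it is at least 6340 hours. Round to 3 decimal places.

0.092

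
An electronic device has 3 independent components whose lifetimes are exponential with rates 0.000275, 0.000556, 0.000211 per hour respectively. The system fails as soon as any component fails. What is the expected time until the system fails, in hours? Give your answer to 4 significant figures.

959.7

The time to first failure is exponential with rate Σλ = 0.000275 + 0.000556 + 0.000211 = 0.001042.
E[min] = 1/Σλ = 1/0.001042 = 959.693 hours.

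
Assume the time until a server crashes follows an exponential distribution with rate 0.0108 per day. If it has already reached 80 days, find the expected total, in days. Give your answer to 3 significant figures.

By memorylessness, E[X | X > 80] = 80 + 1/λ = 80 + 92.5926 = 172.593 days.

173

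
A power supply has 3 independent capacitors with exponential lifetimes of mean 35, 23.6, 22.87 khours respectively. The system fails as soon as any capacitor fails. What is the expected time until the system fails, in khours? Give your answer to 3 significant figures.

The first failure time is exponential with rate Σλ_i = 1/35 + 1/23.6 + 1/22.87 = 0.11467 per khour.
E[min] = 1/Σλ = 1/0.11467 = 8.7207 khours.

8.72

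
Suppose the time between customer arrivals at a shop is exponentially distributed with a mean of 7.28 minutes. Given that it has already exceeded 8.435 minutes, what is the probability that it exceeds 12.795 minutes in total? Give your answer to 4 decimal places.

0.5494

The rate is λ = 1/7.28 = 0.137363 per minute.
The exponential is memoryless, so the remaining time is again Exp(λ): the condition X > 8.435 is irrelevant.
P(X > 4.36) = e^(−0.5989) ≈ 0.5494.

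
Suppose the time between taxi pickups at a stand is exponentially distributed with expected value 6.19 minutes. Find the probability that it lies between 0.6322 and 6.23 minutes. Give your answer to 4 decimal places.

The rate is λ = 1/6.19 = 0.161551 per minute.
P(0.6322 < X < 6.23) = e^(−λ·0.6322) − e^(−λ·6.23) = 0.90291 − 0.36551 ≈ 0.5374.

0.5374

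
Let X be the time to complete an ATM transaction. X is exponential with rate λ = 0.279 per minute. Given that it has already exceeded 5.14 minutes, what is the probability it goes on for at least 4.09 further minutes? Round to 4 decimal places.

0.3195

The exponential is memoryless, so the remaining time is again Exp(λ): the condition X > 5.14 is irrelevant.
P(X > 4.09) = e^(−1.1411) ≈ 0.3195.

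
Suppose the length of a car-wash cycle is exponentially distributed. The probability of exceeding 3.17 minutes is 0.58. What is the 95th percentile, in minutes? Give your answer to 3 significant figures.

e^(−λ·3.17) = 0.58 ⇒ λ = −ln(0.58)/3.17 = 0.171838.
95th percentile: 1 − e^(−λt) = 0.95, t = −ln(0.05)/λ = 17.4334 minutes.

17.4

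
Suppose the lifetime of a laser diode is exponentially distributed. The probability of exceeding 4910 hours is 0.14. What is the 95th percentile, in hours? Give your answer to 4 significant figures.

7481

e^(−λ·4910) = 0.14 ⇒ λ = −ln(0.14)/4910 = 0.00040043.
95th percentile: 1 − e^(−λt) = 0.95, t = −ln(0.05)/λ = 7481.28 hours.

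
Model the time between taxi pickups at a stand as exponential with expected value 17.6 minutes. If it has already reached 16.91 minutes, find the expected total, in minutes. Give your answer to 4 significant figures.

The rate is λ = 1/17.6 = 0.0568182 per minute.
By memorylessness, E[X | X > 16.91] = 16.91 + 1/λ = 16.91 + 17.6 = 34.51 minutes.

34.51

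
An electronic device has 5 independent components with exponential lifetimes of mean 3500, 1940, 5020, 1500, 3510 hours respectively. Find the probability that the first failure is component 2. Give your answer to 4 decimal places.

Rates: λ_i = 1/mean_i → 0.000285714, 0.000515464, 0.000199203, 0.000666667, 0.0002849; Σλ = 0.00195195.
P(component 2 first) = λ_2/Σλ = 0.000515464/0.00195195 ≈ 0.2641.

0.2641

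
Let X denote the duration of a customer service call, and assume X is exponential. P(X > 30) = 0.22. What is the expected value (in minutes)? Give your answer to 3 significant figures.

19.8

e^(−λ·30) = 0.22 ⇒ λ = −ln(0.22)/30 = 0.0504709.
Mean = 1/λ = 19.8134 minutes.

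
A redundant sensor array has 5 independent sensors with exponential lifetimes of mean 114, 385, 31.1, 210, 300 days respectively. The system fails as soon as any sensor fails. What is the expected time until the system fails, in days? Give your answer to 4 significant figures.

The first failure time is exponential with rate Σλ_i = 1/114 + 1/385 + 1/31.1 + 1/210 + 1/300 = 0.0516189 per day.
E[min] = 1/Σλ = 1/0.0516189 = 19.3727 days.

19.37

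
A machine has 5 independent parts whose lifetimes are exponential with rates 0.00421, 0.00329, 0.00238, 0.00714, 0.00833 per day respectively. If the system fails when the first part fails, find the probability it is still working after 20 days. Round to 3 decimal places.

0.602

The time to first failure is exponential with rate Σλ = 0.00421 + 0.00329 + 0.00238 + 0.00714 + 0.00833 = 0.02535.
P(min > 20) = e^(−0.02535·20) = e^(−0.507) ≈ 0.602.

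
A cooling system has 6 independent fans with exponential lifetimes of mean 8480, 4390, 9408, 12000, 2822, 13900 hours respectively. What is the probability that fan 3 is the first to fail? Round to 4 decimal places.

Rates: λ_i = 1/mean_i → 0.000117925, 0.00022779, 0.000106293, 0.0000833333, 0.000354359, 0.0000719424; Σλ = 0.000961642.
P(fan 3 first) = λ_3/Σλ = 0.000106293/0.000961642 ≈ 0.1105.

0.1105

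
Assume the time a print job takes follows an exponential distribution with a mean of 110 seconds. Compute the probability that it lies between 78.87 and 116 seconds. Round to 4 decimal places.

0.1399

The rate is λ = 1/110 = 0.00909091 per second.
P(78.87 < X < 116) = e^(−λ·78.87) − e^(−λ·116) = 0.48821 − 0.34835 ≈ 0.1399.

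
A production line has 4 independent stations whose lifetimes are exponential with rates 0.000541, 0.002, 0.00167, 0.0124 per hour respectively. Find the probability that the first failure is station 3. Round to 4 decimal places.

The time to first failure is exponential with rate Σλ = 0.000541 + 0.002 + 0.00167 + 0.0124 = 0.016611.
P(station 3 first) = λ_3/Σλ = 0.00167/0.016611 ≈ 0.1005.

0.1005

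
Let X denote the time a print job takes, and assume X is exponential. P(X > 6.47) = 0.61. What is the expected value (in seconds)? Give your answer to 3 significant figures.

13.1

e^(−λ·6.47) = 0.61 ⇒ λ = −ln(0.61)/6.47 = 0.0763982.
Mean = 1/λ = 13.0893 seconds.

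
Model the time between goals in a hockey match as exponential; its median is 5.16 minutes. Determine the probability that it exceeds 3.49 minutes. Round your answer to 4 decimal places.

For an exponential, median = ln(2)/λ, so λ = ln 2 / 5.16 = 0.134331 per minute.
P(X > 3.49) = e^(−λ·3.49) = e^(−0.46881) ≈ 0.6257.

0.6257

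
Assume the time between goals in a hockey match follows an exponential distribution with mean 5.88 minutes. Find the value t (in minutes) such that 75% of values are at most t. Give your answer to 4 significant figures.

The rate is λ = 1/5.88 = 0.170068 per minute.
Set 1 − e^(−λt) = 0.75, so t = −ln(0.25)/λ = 1.3863/0.170068 ≈ 8.15141 minutes.

8.151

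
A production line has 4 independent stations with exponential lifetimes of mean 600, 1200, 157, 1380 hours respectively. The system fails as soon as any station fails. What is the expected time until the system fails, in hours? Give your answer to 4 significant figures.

104.2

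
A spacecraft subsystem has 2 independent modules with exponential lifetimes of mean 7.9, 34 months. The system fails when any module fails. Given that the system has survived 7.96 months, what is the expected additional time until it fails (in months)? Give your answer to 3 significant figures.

First-failure rate Σλ = 1/7.9 + 1/34 = 0.155994.
By memorylessness the expected residual is 1/Σλ = 6.4105 months, regardless of the 7.96 already elapsed.

6.41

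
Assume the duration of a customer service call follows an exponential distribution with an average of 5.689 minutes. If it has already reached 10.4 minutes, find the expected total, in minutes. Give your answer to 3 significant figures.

16.1

The rate is λ = 1/5.689 = 0.175778 per minute.
By memorylessness, E[X | X > 10.4] = 10.4 + 1/λ = 10.4 + 5.689 = 16.089 minutes.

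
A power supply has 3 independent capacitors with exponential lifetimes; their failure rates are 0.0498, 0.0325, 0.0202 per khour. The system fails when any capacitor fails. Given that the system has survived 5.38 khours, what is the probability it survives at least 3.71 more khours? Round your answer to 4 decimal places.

Time to first failure ~ Exp(Σλ) with Σλ = 0.1025.
By memorylessness, P(T > 5.38+3.71 | T > 5.38) = P(T > 3.71) = e^(−0.1025·3.71) ≈ 0.6837.

0.6837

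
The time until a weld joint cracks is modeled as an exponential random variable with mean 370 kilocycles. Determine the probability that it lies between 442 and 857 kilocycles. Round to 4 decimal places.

The rate is λ = 1/370 = 0.0027027 per kilocycle.
P(442 < X < 857) = e^(−λ·442) − e^(−λ·857) = 0.30283 − 0.09865 ≈ 0.2042.

0.2042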